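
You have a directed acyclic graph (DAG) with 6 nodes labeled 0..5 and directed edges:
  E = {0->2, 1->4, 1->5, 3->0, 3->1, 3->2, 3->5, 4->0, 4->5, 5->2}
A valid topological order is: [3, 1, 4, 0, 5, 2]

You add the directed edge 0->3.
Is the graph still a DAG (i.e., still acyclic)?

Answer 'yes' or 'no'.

Given toposort: [3, 1, 4, 0, 5, 2]
Position of 0: index 3; position of 3: index 0
New edge 0->3: backward (u after v in old order)
Backward edge: old toposort is now invalid. Check if this creates a cycle.
Does 3 already reach 0? Reachable from 3: [0, 1, 2, 3, 4, 5]. YES -> cycle!
Still a DAG? no

Answer: no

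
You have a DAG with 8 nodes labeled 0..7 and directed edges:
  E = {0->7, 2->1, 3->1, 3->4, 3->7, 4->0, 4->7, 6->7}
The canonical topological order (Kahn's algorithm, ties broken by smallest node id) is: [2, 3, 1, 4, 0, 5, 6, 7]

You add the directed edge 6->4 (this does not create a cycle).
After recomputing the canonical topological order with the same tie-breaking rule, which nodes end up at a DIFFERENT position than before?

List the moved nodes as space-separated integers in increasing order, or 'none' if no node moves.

Old toposort: [2, 3, 1, 4, 0, 5, 6, 7]
Added edge 6->4
Recompute Kahn (smallest-id tiebreak):
  initial in-degrees: [1, 2, 0, 0, 2, 0, 0, 4]
  ready (indeg=0): [2, 3, 5, 6]
  pop 2: indeg[1]->1 | ready=[3, 5, 6] | order so far=[2]
  pop 3: indeg[1]->0; indeg[4]->1; indeg[7]->3 | ready=[1, 5, 6] | order so far=[2, 3]
  pop 1: no out-edges | ready=[5, 6] | order so far=[2, 3, 1]
  pop 5: no out-edges | ready=[6] | order so far=[2, 3, 1, 5]
  pop 6: indeg[4]->0; indeg[7]->2 | ready=[4] | order so far=[2, 3, 1, 5, 6]
  pop 4: indeg[0]->0; indeg[7]->1 | ready=[0] | order so far=[2, 3, 1, 5, 6, 4]
  pop 0: indeg[7]->0 | ready=[7] | order so far=[2, 3, 1, 5, 6, 4, 0]
  pop 7: no out-edges | ready=[] | order so far=[2, 3, 1, 5, 6, 4, 0, 7]
New canonical toposort: [2, 3, 1, 5, 6, 4, 0, 7]
Compare positions:
  Node 0: index 4 -> 6 (moved)
  Node 1: index 2 -> 2 (same)
  Node 2: index 0 -> 0 (same)
  Node 3: index 1 -> 1 (same)
  Node 4: index 3 -> 5 (moved)
  Node 5: index 5 -> 3 (moved)
  Node 6: index 6 -> 4 (moved)
  Node 7: index 7 -> 7 (same)
Nodes that changed position: 0 4 5 6

Answer: 0 4 5 6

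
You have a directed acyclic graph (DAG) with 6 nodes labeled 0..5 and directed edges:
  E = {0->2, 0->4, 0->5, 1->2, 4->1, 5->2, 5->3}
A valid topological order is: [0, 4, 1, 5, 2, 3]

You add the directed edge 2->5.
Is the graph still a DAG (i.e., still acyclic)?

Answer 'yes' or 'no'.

Given toposort: [0, 4, 1, 5, 2, 3]
Position of 2: index 4; position of 5: index 3
New edge 2->5: backward (u after v in old order)
Backward edge: old toposort is now invalid. Check if this creates a cycle.
Does 5 already reach 2? Reachable from 5: [2, 3, 5]. YES -> cycle!
Still a DAG? no

Answer: no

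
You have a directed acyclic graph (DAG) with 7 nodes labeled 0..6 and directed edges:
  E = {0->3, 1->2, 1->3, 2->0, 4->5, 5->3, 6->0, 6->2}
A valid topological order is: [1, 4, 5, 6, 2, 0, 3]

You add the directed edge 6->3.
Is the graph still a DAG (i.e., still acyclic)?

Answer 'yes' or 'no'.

Given toposort: [1, 4, 5, 6, 2, 0, 3]
Position of 6: index 3; position of 3: index 6
New edge 6->3: forward
Forward edge: respects the existing order. Still a DAG, same toposort still valid.
Still a DAG? yes

Answer: yes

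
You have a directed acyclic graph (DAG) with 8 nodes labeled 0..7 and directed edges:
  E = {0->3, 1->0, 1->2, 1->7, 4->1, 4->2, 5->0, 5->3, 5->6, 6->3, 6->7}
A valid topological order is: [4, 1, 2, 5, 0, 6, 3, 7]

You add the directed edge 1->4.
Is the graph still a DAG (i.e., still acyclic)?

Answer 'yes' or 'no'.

Answer: no

Derivation:
Given toposort: [4, 1, 2, 5, 0, 6, 3, 7]
Position of 1: index 1; position of 4: index 0
New edge 1->4: backward (u after v in old order)
Backward edge: old toposort is now invalid. Check if this creates a cycle.
Does 4 already reach 1? Reachable from 4: [0, 1, 2, 3, 4, 7]. YES -> cycle!
Still a DAG? no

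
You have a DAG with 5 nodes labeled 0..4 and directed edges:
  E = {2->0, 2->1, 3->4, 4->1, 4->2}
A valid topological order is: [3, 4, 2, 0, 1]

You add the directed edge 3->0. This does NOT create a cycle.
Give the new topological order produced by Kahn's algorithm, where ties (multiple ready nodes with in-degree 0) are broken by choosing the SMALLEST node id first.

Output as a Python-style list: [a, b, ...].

Old toposort: [3, 4, 2, 0, 1]
Added edge: 3->0
Position of 3 (0) < position of 0 (3). Old order still valid.
Run Kahn's algorithm (break ties by smallest node id):
  initial in-degrees: [2, 2, 1, 0, 1]
  ready (indeg=0): [3]
  pop 3: indeg[0]->1; indeg[4]->0 | ready=[4] | order so far=[3]
  pop 4: indeg[1]->1; indeg[2]->0 | ready=[2] | order so far=[3, 4]
  pop 2: indeg[0]->0; indeg[1]->0 | ready=[0, 1] | order so far=[3, 4, 2]
  pop 0: no out-edges | ready=[1] | order so far=[3, 4, 2, 0]
  pop 1: no out-edges | ready=[] | order so far=[3, 4, 2, 0, 1]
  Result: [3, 4, 2, 0, 1]

Answer: [3, 4, 2, 0, 1]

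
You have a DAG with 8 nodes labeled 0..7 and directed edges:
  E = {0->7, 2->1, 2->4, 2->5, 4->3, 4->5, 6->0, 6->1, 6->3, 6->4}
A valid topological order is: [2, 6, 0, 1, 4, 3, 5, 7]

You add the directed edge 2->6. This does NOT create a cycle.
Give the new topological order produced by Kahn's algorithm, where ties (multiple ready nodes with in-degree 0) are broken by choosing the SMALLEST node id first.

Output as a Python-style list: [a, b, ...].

Answer: [2, 6, 0, 1, 4, 3, 5, 7]

Derivation:
Old toposort: [2, 6, 0, 1, 4, 3, 5, 7]
Added edge: 2->6
Position of 2 (0) < position of 6 (1). Old order still valid.
Run Kahn's algorithm (break ties by smallest node id):
  initial in-degrees: [1, 2, 0, 2, 2, 2, 1, 1]
  ready (indeg=0): [2]
  pop 2: indeg[1]->1; indeg[4]->1; indeg[5]->1; indeg[6]->0 | ready=[6] | order so far=[2]
  pop 6: indeg[0]->0; indeg[1]->0; indeg[3]->1; indeg[4]->0 | ready=[0, 1, 4] | order so far=[2, 6]
  pop 0: indeg[7]->0 | ready=[1, 4, 7] | order so far=[2, 6, 0]
  pop 1: no out-edges | ready=[4, 7] | order so far=[2, 6, 0, 1]
  pop 4: indeg[3]->0; indeg[5]->0 | ready=[3, 5, 7] | order so far=[2, 6, 0, 1, 4]
  pop 3: no out-edges | ready=[5, 7] | order so far=[2, 6, 0, 1, 4, 3]
  pop 5: no out-edges | ready=[7] | order so far=[2, 6, 0, 1, 4, 3, 5]
  pop 7: no out-edges | ready=[] | order so far=[2, 6, 0, 1, 4, 3, 5, 7]
  Result: [2, 6, 0, 1, 4, 3, 5, 7]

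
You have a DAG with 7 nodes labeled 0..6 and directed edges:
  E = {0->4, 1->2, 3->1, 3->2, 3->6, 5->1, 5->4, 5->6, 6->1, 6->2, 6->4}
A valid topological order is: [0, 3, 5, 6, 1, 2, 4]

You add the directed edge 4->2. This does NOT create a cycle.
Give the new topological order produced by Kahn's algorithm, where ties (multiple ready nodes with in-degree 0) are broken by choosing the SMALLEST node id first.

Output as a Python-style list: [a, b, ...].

Old toposort: [0, 3, 5, 6, 1, 2, 4]
Added edge: 4->2
Position of 4 (6) > position of 2 (5). Must reorder: 4 must now come before 2.
Run Kahn's algorithm (break ties by smallest node id):
  initial in-degrees: [0, 3, 4, 0, 3, 0, 2]
  ready (indeg=0): [0, 3, 5]
  pop 0: indeg[4]->2 | ready=[3, 5] | order so far=[0]
  pop 3: indeg[1]->2; indeg[2]->3; indeg[6]->1 | ready=[5] | order so far=[0, 3]
  pop 5: indeg[1]->1; indeg[4]->1; indeg[6]->0 | ready=[6] | order so far=[0, 3, 5]
  pop 6: indeg[1]->0; indeg[2]->2; indeg[4]->0 | ready=[1, 4] | order so far=[0, 3, 5, 6]
  pop 1: indeg[2]->1 | ready=[4] | order so far=[0, 3, 5, 6, 1]
  pop 4: indeg[2]->0 | ready=[2] | order so far=[0, 3, 5, 6, 1, 4]
  pop 2: no out-edges | ready=[] | order so far=[0, 3, 5, 6, 1, 4, 2]
  Result: [0, 3, 5, 6, 1, 4, 2]

Answer: [0, 3, 5, 6, 1, 4, 2]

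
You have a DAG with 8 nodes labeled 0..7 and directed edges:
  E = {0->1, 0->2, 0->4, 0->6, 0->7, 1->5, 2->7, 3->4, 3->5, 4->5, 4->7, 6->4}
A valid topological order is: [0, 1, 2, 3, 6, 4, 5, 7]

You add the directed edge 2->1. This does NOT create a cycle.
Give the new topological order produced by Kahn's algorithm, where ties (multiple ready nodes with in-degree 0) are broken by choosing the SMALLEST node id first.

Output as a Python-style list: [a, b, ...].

Old toposort: [0, 1, 2, 3, 6, 4, 5, 7]
Added edge: 2->1
Position of 2 (2) > position of 1 (1). Must reorder: 2 must now come before 1.
Run Kahn's algorithm (break ties by smallest node id):
  initial in-degrees: [0, 2, 1, 0, 3, 3, 1, 3]
  ready (indeg=0): [0, 3]
  pop 0: indeg[1]->1; indeg[2]->0; indeg[4]->2; indeg[6]->0; indeg[7]->2 | ready=[2, 3, 6] | order so far=[0]
  pop 2: indeg[1]->0; indeg[7]->1 | ready=[1, 3, 6] | order so far=[0, 2]
  pop 1: indeg[5]->2 | ready=[3, 6] | order so far=[0, 2, 1]
  pop 3: indeg[4]->1; indeg[5]->1 | ready=[6] | order so far=[0, 2, 1, 3]
  pop 6: indeg[4]->0 | ready=[4] | order so far=[0, 2, 1, 3, 6]
  pop 4: indeg[5]->0; indeg[7]->0 | ready=[5, 7] | order so far=[0, 2, 1, 3, 6, 4]
  pop 5: no out-edges | ready=[7] | order so far=[0, 2, 1, 3, 6, 4, 5]
  pop 7: no out-edges | ready=[] | order so far=[0, 2, 1, 3, 6, 4, 5, 7]
  Result: [0, 2, 1, 3, 6, 4, 5, 7]

Answer: [0, 2, 1, 3, 6, 4, 5, 7]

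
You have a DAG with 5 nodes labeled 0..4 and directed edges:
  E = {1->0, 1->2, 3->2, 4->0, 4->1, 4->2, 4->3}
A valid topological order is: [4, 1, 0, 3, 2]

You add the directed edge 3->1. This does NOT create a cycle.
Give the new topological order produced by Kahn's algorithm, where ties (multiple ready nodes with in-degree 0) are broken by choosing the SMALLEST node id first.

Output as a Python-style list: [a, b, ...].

Old toposort: [4, 1, 0, 3, 2]
Added edge: 3->1
Position of 3 (3) > position of 1 (1). Must reorder: 3 must now come before 1.
Run Kahn's algorithm (break ties by smallest node id):
  initial in-degrees: [2, 2, 3, 1, 0]
  ready (indeg=0): [4]
  pop 4: indeg[0]->1; indeg[1]->1; indeg[2]->2; indeg[3]->0 | ready=[3] | order so far=[4]
  pop 3: indeg[1]->0; indeg[2]->1 | ready=[1] | order so far=[4, 3]
  pop 1: indeg[0]->0; indeg[2]->0 | ready=[0, 2] | order so far=[4, 3, 1]
  pop 0: no out-edges | ready=[2] | order so far=[4, 3, 1, 0]
  pop 2: no out-edges | ready=[] | order so far=[4, 3, 1, 0, 2]
  Result: [4, 3, 1, 0, 2]

Answer: [4, 3, 1, 0, 2]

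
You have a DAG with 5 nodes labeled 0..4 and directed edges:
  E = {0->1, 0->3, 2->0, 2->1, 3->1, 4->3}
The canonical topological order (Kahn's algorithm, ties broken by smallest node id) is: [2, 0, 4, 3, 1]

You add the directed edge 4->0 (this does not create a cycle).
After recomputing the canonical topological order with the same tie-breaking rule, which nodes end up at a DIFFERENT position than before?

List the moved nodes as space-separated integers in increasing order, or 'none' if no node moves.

Answer: 0 4

Derivation:
Old toposort: [2, 0, 4, 3, 1]
Added edge 4->0
Recompute Kahn (smallest-id tiebreak):
  initial in-degrees: [2, 3, 0, 2, 0]
  ready (indeg=0): [2, 4]
  pop 2: indeg[0]->1; indeg[1]->2 | ready=[4] | order so far=[2]
  pop 4: indeg[0]->0; indeg[3]->1 | ready=[0] | order so far=[2, 4]
  pop 0: indeg[1]->1; indeg[3]->0 | ready=[3] | order so far=[2, 4, 0]
  pop 3: indeg[1]->0 | ready=[1] | order so far=[2, 4, 0, 3]
  pop 1: no out-edges | ready=[] | order so far=[2, 4, 0, 3, 1]
New canonical toposort: [2, 4, 0, 3, 1]
Compare positions:
  Node 0: index 1 -> 2 (moved)
  Node 1: index 4 -> 4 (same)
  Node 2: index 0 -> 0 (same)
  Node 3: index 3 -> 3 (same)
  Node 4: index 2 -> 1 (moved)
Nodes that changed position: 0 4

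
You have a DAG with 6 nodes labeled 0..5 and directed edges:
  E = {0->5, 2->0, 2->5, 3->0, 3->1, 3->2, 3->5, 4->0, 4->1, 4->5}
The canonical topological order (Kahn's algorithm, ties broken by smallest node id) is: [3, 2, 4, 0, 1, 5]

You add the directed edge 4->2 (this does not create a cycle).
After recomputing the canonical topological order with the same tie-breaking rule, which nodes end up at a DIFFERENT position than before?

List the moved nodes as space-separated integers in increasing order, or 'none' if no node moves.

Old toposort: [3, 2, 4, 0, 1, 5]
Added edge 4->2
Recompute Kahn (smallest-id tiebreak):
  initial in-degrees: [3, 2, 2, 0, 0, 4]
  ready (indeg=0): [3, 4]
  pop 3: indeg[0]->2; indeg[1]->1; indeg[2]->1; indeg[5]->3 | ready=[4] | order so far=[3]
  pop 4: indeg[0]->1; indeg[1]->0; indeg[2]->0; indeg[5]->2 | ready=[1, 2] | order so far=[3, 4]
  pop 1: no out-edges | ready=[2] | order so far=[3, 4, 1]
  pop 2: indeg[0]->0; indeg[5]->1 | ready=[0] | order so far=[3, 4, 1, 2]
  pop 0: indeg[5]->0 | ready=[5] | order so far=[3, 4, 1, 2, 0]
  pop 5: no out-edges | ready=[] | order so far=[3, 4, 1, 2, 0, 5]
New canonical toposort: [3, 4, 1, 2, 0, 5]
Compare positions:
  Node 0: index 3 -> 4 (moved)
  Node 1: index 4 -> 2 (moved)
  Node 2: index 1 -> 3 (moved)
  Node 3: index 0 -> 0 (same)
  Node 4: index 2 -> 1 (moved)
  Node 5: index 5 -> 5 (same)
Nodes that changed position: 0 1 2 4

Answer: 0 1 2 4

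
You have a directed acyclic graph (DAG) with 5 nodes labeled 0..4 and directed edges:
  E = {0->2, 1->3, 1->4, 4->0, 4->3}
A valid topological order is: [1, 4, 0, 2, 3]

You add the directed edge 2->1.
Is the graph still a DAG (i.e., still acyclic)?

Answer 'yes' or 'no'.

Answer: no

Derivation:
Given toposort: [1, 4, 0, 2, 3]
Position of 2: index 3; position of 1: index 0
New edge 2->1: backward (u after v in old order)
Backward edge: old toposort is now invalid. Check if this creates a cycle.
Does 1 already reach 2? Reachable from 1: [0, 1, 2, 3, 4]. YES -> cycle!
Still a DAG? no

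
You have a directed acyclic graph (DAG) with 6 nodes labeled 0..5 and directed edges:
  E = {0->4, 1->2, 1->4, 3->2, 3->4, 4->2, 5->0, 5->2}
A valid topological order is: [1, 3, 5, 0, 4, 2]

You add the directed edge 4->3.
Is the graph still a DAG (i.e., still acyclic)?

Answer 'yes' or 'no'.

Given toposort: [1, 3, 5, 0, 4, 2]
Position of 4: index 4; position of 3: index 1
New edge 4->3: backward (u after v in old order)
Backward edge: old toposort is now invalid. Check if this creates a cycle.
Does 3 already reach 4? Reachable from 3: [2, 3, 4]. YES -> cycle!
Still a DAG? no

Answer: no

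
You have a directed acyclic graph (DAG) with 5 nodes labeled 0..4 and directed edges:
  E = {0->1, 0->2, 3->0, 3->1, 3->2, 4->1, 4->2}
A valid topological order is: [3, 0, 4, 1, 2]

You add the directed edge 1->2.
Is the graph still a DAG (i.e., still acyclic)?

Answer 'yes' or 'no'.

Given toposort: [3, 0, 4, 1, 2]
Position of 1: index 3; position of 2: index 4
New edge 1->2: forward
Forward edge: respects the existing order. Still a DAG, same toposort still valid.
Still a DAG? yes

Answer: yes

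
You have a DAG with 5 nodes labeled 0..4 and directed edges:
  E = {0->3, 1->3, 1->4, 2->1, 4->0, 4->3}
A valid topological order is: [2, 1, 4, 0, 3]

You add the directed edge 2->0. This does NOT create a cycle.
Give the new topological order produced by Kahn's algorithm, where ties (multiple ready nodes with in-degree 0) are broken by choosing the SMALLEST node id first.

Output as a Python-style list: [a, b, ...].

Answer: [2, 1, 4, 0, 3]

Derivation:
Old toposort: [2, 1, 4, 0, 3]
Added edge: 2->0
Position of 2 (0) < position of 0 (3). Old order still valid.
Run Kahn's algorithm (break ties by smallest node id):
  initial in-degrees: [2, 1, 0, 3, 1]
  ready (indeg=0): [2]
  pop 2: indeg[0]->1; indeg[1]->0 | ready=[1] | order so far=[2]
  pop 1: indeg[3]->2; indeg[4]->0 | ready=[4] | order so far=[2, 1]
  pop 4: indeg[0]->0; indeg[3]->1 | ready=[0] | order so far=[2, 1, 4]
  pop 0: indeg[3]->0 | ready=[3] | order so far=[2, 1, 4, 0]
  pop 3: no out-edges | ready=[] | order so far=[2, 1, 4, 0, 3]
  Result: [2, 1, 4, 0, 3]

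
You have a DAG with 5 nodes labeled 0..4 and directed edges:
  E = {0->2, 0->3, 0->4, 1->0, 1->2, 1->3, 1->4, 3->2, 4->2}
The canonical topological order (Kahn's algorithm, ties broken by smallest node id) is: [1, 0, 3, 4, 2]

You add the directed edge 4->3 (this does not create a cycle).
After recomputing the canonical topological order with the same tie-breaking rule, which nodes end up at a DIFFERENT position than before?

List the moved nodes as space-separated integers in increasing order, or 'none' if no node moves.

Answer: 3 4

Derivation:
Old toposort: [1, 0, 3, 4, 2]
Added edge 4->3
Recompute Kahn (smallest-id tiebreak):
  initial in-degrees: [1, 0, 4, 3, 2]
  ready (indeg=0): [1]
  pop 1: indeg[0]->0; indeg[2]->3; indeg[3]->2; indeg[4]->1 | ready=[0] | order so far=[1]
  pop 0: indeg[2]->2; indeg[3]->1; indeg[4]->0 | ready=[4] | order so far=[1, 0]
  pop 4: indeg[2]->1; indeg[3]->0 | ready=[3] | order so far=[1, 0, 4]
  pop 3: indeg[2]->0 | ready=[2] | order so far=[1, 0, 4, 3]
  pop 2: no out-edges | ready=[] | order so far=[1, 0, 4, 3, 2]
New canonical toposort: [1, 0, 4, 3, 2]
Compare positions:
  Node 0: index 1 -> 1 (same)
  Node 1: index 0 -> 0 (same)
  Node 2: index 4 -> 4 (same)
  Node 3: index 2 -> 3 (moved)
  Node 4: index 3 -> 2 (moved)
Nodes that changed position: 3 4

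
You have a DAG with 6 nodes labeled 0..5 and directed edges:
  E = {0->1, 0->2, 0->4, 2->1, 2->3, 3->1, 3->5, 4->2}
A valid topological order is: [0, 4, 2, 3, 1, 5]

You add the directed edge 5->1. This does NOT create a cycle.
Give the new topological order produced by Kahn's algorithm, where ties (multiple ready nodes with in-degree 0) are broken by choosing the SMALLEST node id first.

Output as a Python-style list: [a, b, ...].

Old toposort: [0, 4, 2, 3, 1, 5]
Added edge: 5->1
Position of 5 (5) > position of 1 (4). Must reorder: 5 must now come before 1.
Run Kahn's algorithm (break ties by smallest node id):
  initial in-degrees: [0, 4, 2, 1, 1, 1]
  ready (indeg=0): [0]
  pop 0: indeg[1]->3; indeg[2]->1; indeg[4]->0 | ready=[4] | order so far=[0]
  pop 4: indeg[2]->0 | ready=[2] | order so far=[0, 4]
  pop 2: indeg[1]->2; indeg[3]->0 | ready=[3] | order so far=[0, 4, 2]
  pop 3: indeg[1]->1; indeg[5]->0 | ready=[5] | order so far=[0, 4, 2, 3]
  pop 5: indeg[1]->0 | ready=[1] | order so far=[0, 4, 2, 3, 5]
  pop 1: no out-edges | ready=[] | order so far=[0, 4, 2, 3, 5, 1]
  Result: [0, 4, 2, 3, 5, 1]

Answer: [0, 4, 2, 3, 5, 1]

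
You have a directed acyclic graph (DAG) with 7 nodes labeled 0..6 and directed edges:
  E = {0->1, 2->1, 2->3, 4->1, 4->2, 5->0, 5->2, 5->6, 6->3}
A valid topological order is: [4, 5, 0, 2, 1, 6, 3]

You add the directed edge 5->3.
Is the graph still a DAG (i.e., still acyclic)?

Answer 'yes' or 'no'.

Given toposort: [4, 5, 0, 2, 1, 6, 3]
Position of 5: index 1; position of 3: index 6
New edge 5->3: forward
Forward edge: respects the existing order. Still a DAG, same toposort still valid.
Still a DAG? yes

Answer: yes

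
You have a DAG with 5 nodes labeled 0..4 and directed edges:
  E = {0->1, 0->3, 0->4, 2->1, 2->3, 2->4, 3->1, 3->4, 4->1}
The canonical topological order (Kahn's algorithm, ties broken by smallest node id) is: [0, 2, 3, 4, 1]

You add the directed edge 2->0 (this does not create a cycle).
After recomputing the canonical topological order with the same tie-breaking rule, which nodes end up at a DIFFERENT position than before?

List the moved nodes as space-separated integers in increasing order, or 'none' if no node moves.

Answer: 0 2

Derivation:
Old toposort: [0, 2, 3, 4, 1]
Added edge 2->0
Recompute Kahn (smallest-id tiebreak):
  initial in-degrees: [1, 4, 0, 2, 3]
  ready (indeg=0): [2]
  pop 2: indeg[0]->0; indeg[1]->3; indeg[3]->1; indeg[4]->2 | ready=[0] | order so far=[2]
  pop 0: indeg[1]->2; indeg[3]->0; indeg[4]->1 | ready=[3] | order so far=[2, 0]
  pop 3: indeg[1]->1; indeg[4]->0 | ready=[4] | order so far=[2, 0, 3]
  pop 4: indeg[1]->0 | ready=[1] | order so far=[2, 0, 3, 4]
  pop 1: no out-edges | ready=[] | order so far=[2, 0, 3, 4, 1]
New canonical toposort: [2, 0, 3, 4, 1]
Compare positions:
  Node 0: index 0 -> 1 (moved)
  Node 1: index 4 -> 4 (same)
  Node 2: index 1 -> 0 (moved)
  Node 3: index 2 -> 2 (same)
  Node 4: index 3 -> 3 (same)
Nodes that changed position: 0 2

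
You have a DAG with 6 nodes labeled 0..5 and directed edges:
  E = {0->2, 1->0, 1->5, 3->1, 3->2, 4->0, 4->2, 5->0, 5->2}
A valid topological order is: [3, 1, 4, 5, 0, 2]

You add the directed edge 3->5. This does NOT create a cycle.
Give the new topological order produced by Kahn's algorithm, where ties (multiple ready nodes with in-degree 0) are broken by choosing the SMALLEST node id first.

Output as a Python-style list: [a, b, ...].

Old toposort: [3, 1, 4, 5, 0, 2]
Added edge: 3->5
Position of 3 (0) < position of 5 (3). Old order still valid.
Run Kahn's algorithm (break ties by smallest node id):
  initial in-degrees: [3, 1, 4, 0, 0, 2]
  ready (indeg=0): [3, 4]
  pop 3: indeg[1]->0; indeg[2]->3; indeg[5]->1 | ready=[1, 4] | order so far=[3]
  pop 1: indeg[0]->2; indeg[5]->0 | ready=[4, 5] | order so far=[3, 1]
  pop 4: indeg[0]->1; indeg[2]->2 | ready=[5] | order so far=[3, 1, 4]
  pop 5: indeg[0]->0; indeg[2]->1 | ready=[0] | order so far=[3, 1, 4, 5]
  pop 0: indeg[2]->0 | ready=[2] | order so far=[3, 1, 4, 5, 0]
  pop 2: no out-edges | ready=[] | order so far=[3, 1, 4, 5, 0, 2]
  Result: [3, 1, 4, 5, 0, 2]

Answer: [3, 1, 4, 5, 0, 2]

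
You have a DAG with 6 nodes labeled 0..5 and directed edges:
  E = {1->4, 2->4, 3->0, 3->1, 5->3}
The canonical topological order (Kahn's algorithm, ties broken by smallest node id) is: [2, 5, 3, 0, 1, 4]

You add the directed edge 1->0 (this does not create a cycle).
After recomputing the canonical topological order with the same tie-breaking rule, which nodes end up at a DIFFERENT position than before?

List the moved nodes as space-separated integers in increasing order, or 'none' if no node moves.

Old toposort: [2, 5, 3, 0, 1, 4]
Added edge 1->0
Recompute Kahn (smallest-id tiebreak):
  initial in-degrees: [2, 1, 0, 1, 2, 0]
  ready (indeg=0): [2, 5]
  pop 2: indeg[4]->1 | ready=[5] | order so far=[2]
  pop 5: indeg[3]->0 | ready=[3] | order so far=[2, 5]
  pop 3: indeg[0]->1; indeg[1]->0 | ready=[1] | order so far=[2, 5, 3]
  pop 1: indeg[0]->0; indeg[4]->0 | ready=[0, 4] | order so far=[2, 5, 3, 1]
  pop 0: no out-edges | ready=[4] | order so far=[2, 5, 3, 1, 0]
  pop 4: no out-edges | ready=[] | order so far=[2, 5, 3, 1, 0, 4]
New canonical toposort: [2, 5, 3, 1, 0, 4]
Compare positions:
  Node 0: index 3 -> 4 (moved)
  Node 1: index 4 -> 3 (moved)
  Node 2: index 0 -> 0 (same)
  Node 3: index 2 -> 2 (same)
  Node 4: index 5 -> 5 (same)
  Node 5: index 1 -> 1 (same)
Nodes that changed position: 0 1

Answer: 0 1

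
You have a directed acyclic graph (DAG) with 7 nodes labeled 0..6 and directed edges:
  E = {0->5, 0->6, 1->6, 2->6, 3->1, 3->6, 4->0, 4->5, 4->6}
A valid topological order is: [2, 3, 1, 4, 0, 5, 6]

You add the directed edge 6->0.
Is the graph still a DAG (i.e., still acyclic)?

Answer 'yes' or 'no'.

Answer: no

Derivation:
Given toposort: [2, 3, 1, 4, 0, 5, 6]
Position of 6: index 6; position of 0: index 4
New edge 6->0: backward (u after v in old order)
Backward edge: old toposort is now invalid. Check if this creates a cycle.
Does 0 already reach 6? Reachable from 0: [0, 5, 6]. YES -> cycle!
Still a DAG? no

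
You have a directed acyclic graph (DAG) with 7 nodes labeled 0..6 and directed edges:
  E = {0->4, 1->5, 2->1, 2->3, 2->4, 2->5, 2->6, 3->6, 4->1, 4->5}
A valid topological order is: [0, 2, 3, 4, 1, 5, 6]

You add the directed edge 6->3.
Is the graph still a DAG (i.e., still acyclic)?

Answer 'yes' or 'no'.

Answer: no

Derivation:
Given toposort: [0, 2, 3, 4, 1, 5, 6]
Position of 6: index 6; position of 3: index 2
New edge 6->3: backward (u after v in old order)
Backward edge: old toposort is now invalid. Check if this creates a cycle.
Does 3 already reach 6? Reachable from 3: [3, 6]. YES -> cycle!
Still a DAG? no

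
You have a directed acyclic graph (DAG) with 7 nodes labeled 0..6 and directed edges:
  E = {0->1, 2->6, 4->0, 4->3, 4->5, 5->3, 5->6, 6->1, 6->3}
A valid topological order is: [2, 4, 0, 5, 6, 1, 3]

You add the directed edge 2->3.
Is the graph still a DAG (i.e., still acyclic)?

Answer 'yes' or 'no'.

Given toposort: [2, 4, 0, 5, 6, 1, 3]
Position of 2: index 0; position of 3: index 6
New edge 2->3: forward
Forward edge: respects the existing order. Still a DAG, same toposort still valid.
Still a DAG? yes

Answer: yes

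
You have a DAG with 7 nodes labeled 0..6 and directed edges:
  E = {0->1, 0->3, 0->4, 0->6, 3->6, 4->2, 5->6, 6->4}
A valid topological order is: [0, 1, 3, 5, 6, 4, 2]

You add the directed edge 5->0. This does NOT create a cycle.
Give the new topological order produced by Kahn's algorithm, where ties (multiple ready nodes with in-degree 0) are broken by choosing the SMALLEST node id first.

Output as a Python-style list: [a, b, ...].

Answer: [5, 0, 1, 3, 6, 4, 2]

Derivation:
Old toposort: [0, 1, 3, 5, 6, 4, 2]
Added edge: 5->0
Position of 5 (3) > position of 0 (0). Must reorder: 5 must now come before 0.
Run Kahn's algorithm (break ties by smallest node id):
  initial in-degrees: [1, 1, 1, 1, 2, 0, 3]
  ready (indeg=0): [5]
  pop 5: indeg[0]->0; indeg[6]->2 | ready=[0] | order so far=[5]
  pop 0: indeg[1]->0; indeg[3]->0; indeg[4]->1; indeg[6]->1 | ready=[1, 3] | order so far=[5, 0]
  pop 1: no out-edges | ready=[3] | order so far=[5, 0, 1]
  pop 3: indeg[6]->0 | ready=[6] | order so far=[5, 0, 1, 3]
  pop 6: indeg[4]->0 | ready=[4] | order so far=[5, 0, 1, 3, 6]
  pop 4: indeg[2]->0 | ready=[2] | order so far=[5, 0, 1, 3, 6, 4]
  pop 2: no out-edges | ready=[] | order so far=[5, 0, 1, 3, 6, 4, 2]
  Result: [5, 0, 1, 3, 6, 4, 2]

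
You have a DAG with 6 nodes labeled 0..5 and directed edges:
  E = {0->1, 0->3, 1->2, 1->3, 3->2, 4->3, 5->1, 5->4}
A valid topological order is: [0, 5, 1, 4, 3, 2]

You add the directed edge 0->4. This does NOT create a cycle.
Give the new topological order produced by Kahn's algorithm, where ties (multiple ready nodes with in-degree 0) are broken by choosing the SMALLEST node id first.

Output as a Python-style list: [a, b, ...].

Answer: [0, 5, 1, 4, 3, 2]

Derivation:
Old toposort: [0, 5, 1, 4, 3, 2]
Added edge: 0->4
Position of 0 (0) < position of 4 (3). Old order still valid.
Run Kahn's algorithm (break ties by smallest node id):
  initial in-degrees: [0, 2, 2, 3, 2, 0]
  ready (indeg=0): [0, 5]
  pop 0: indeg[1]->1; indeg[3]->2; indeg[4]->1 | ready=[5] | order so far=[0]
  pop 5: indeg[1]->0; indeg[4]->0 | ready=[1, 4] | order so far=[0, 5]
  pop 1: indeg[2]->1; indeg[3]->1 | ready=[4] | order so far=[0, 5, 1]
  pop 4: indeg[3]->0 | ready=[3] | order so far=[0, 5, 1, 4]
  pop 3: indeg[2]->0 | ready=[2] | order so far=[0, 5, 1, 4, 3]
  pop 2: no out-edges | ready=[] | order so far=[0, 5, 1, 4, 3, 2]
  Result: [0, 5, 1, 4, 3, 2]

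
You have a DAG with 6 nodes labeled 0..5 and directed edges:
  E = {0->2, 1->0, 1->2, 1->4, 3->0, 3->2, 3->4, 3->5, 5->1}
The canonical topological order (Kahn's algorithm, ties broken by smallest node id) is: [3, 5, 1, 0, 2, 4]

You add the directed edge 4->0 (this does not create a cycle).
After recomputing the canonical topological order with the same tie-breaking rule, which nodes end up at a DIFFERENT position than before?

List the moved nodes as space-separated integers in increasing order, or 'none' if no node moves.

Answer: 0 2 4

Derivation:
Old toposort: [3, 5, 1, 0, 2, 4]
Added edge 4->0
Recompute Kahn (smallest-id tiebreak):
  initial in-degrees: [3, 1, 3, 0, 2, 1]
  ready (indeg=0): [3]
  pop 3: indeg[0]->2; indeg[2]->2; indeg[4]->1; indeg[5]->0 | ready=[5] | order so far=[3]
  pop 5: indeg[1]->0 | ready=[1] | order so far=[3, 5]
  pop 1: indeg[0]->1; indeg[2]->1; indeg[4]->0 | ready=[4] | order so far=[3, 5, 1]
  pop 4: indeg[0]->0 | ready=[0] | order so far=[3, 5, 1, 4]
  pop 0: indeg[2]->0 | ready=[2] | order so far=[3, 5, 1, 4, 0]
  pop 2: no out-edges | ready=[] | order so far=[3, 5, 1, 4, 0, 2]
New canonical toposort: [3, 5, 1, 4, 0, 2]
Compare positions:
  Node 0: index 3 -> 4 (moved)
  Node 1: index 2 -> 2 (same)
  Node 2: index 4 -> 5 (moved)
  Node 3: index 0 -> 0 (same)
  Node 4: index 5 -> 3 (moved)
  Node 5: index 1 -> 1 (same)
Nodes that changed position: 0 2 4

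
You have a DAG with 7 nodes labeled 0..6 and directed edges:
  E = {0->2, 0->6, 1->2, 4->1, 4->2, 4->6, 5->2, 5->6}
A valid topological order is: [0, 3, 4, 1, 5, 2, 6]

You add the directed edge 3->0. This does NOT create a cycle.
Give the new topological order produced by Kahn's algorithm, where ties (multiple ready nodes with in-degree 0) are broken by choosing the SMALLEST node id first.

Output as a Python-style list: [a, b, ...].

Answer: [3, 0, 4, 1, 5, 2, 6]

Derivation:
Old toposort: [0, 3, 4, 1, 5, 2, 6]
Added edge: 3->0
Position of 3 (1) > position of 0 (0). Must reorder: 3 must now come before 0.
Run Kahn's algorithm (break ties by smallest node id):
  initial in-degrees: [1, 1, 4, 0, 0, 0, 3]
  ready (indeg=0): [3, 4, 5]
  pop 3: indeg[0]->0 | ready=[0, 4, 5] | order so far=[3]
  pop 0: indeg[2]->3; indeg[6]->2 | ready=[4, 5] | order so far=[3, 0]
  pop 4: indeg[1]->0; indeg[2]->2; indeg[6]->1 | ready=[1, 5] | order so far=[3, 0, 4]
  pop 1: indeg[2]->1 | ready=[5] | order so far=[3, 0, 4, 1]
  pop 5: indeg[2]->0; indeg[6]->0 | ready=[2, 6] | order so far=[3, 0, 4, 1, 5]
  pop 2: no out-edges | ready=[6] | order so far=[3, 0, 4, 1, 5, 2]
  pop 6: no out-edges | ready=[] | order so far=[3, 0, 4, 1, 5, 2, 6]
  Result: [3, 0, 4, 1, 5, 2, 6]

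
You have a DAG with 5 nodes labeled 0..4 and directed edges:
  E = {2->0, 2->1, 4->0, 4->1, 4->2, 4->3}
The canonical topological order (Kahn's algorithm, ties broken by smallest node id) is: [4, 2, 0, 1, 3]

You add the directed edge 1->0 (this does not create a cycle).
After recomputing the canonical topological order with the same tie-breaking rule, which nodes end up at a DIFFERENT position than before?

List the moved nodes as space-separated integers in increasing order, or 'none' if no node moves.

Old toposort: [4, 2, 0, 1, 3]
Added edge 1->0
Recompute Kahn (smallest-id tiebreak):
  initial in-degrees: [3, 2, 1, 1, 0]
  ready (indeg=0): [4]
  pop 4: indeg[0]->2; indeg[1]->1; indeg[2]->0; indeg[3]->0 | ready=[2, 3] | order so far=[4]
  pop 2: indeg[0]->1; indeg[1]->0 | ready=[1, 3] | order so far=[4, 2]
  pop 1: indeg[0]->0 | ready=[0, 3] | order so far=[4, 2, 1]
  pop 0: no out-edges | ready=[3] | order so far=[4, 2, 1, 0]
  pop 3: no out-edges | ready=[] | order so far=[4, 2, 1, 0, 3]
New canonical toposort: [4, 2, 1, 0, 3]
Compare positions:
  Node 0: index 2 -> 3 (moved)
  Node 1: index 3 -> 2 (moved)
  Node 2: index 1 -> 1 (same)
  Node 3: index 4 -> 4 (same)
  Node 4: index 0 -> 0 (same)
Nodes that changed position: 0 1

Answer: 0 1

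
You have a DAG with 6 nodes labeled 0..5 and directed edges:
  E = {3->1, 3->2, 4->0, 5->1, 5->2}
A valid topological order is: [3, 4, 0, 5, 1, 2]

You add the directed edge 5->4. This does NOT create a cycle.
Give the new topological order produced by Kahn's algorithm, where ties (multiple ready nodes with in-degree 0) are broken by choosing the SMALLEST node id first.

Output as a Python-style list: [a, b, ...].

Old toposort: [3, 4, 0, 5, 1, 2]
Added edge: 5->4
Position of 5 (3) > position of 4 (1). Must reorder: 5 must now come before 4.
Run Kahn's algorithm (break ties by smallest node id):
  initial in-degrees: [1, 2, 2, 0, 1, 0]
  ready (indeg=0): [3, 5]
  pop 3: indeg[1]->1; indeg[2]->1 | ready=[5] | order so far=[3]
  pop 5: indeg[1]->0; indeg[2]->0; indeg[4]->0 | ready=[1, 2, 4] | order so far=[3, 5]
  pop 1: no out-edges | ready=[2, 4] | order so far=[3, 5, 1]
  pop 2: no out-edges | ready=[4] | order so far=[3, 5, 1, 2]
  pop 4: indeg[0]->0 | ready=[0] | order so far=[3, 5, 1, 2, 4]
  pop 0: no out-edges | ready=[] | order so far=[3, 5, 1, 2, 4, 0]
  Result: [3, 5, 1, 2, 4, 0]

Answer: [3, 5, 1, 2, 4, 0]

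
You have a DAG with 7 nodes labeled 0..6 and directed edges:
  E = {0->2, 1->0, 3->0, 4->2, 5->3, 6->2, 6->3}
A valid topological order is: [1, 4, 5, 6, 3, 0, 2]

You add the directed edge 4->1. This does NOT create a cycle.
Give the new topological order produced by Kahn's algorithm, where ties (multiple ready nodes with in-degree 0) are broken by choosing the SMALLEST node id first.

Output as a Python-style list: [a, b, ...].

Old toposort: [1, 4, 5, 6, 3, 0, 2]
Added edge: 4->1
Position of 4 (1) > position of 1 (0). Must reorder: 4 must now come before 1.
Run Kahn's algorithm (break ties by smallest node id):
  initial in-degrees: [2, 1, 3, 2, 0, 0, 0]
  ready (indeg=0): [4, 5, 6]
  pop 4: indeg[1]->0; indeg[2]->2 | ready=[1, 5, 6] | order so far=[4]
  pop 1: indeg[0]->1 | ready=[5, 6] | order so far=[4, 1]
  pop 5: indeg[3]->1 | ready=[6] | order so far=[4, 1, 5]
  pop 6: indeg[2]->1; indeg[3]->0 | ready=[3] | order so far=[4, 1, 5, 6]
  pop 3: indeg[0]->0 | ready=[0] | order so far=[4, 1, 5, 6, 3]
  pop 0: indeg[2]->0 | ready=[2] | order so far=[4, 1, 5, 6, 3, 0]
  pop 2: no out-edges | ready=[] | order so far=[4, 1, 5, 6, 3, 0, 2]
  Result: [4, 1, 5, 6, 3, 0, 2]

Answer: [4, 1, 5, 6, 3, 0, 2]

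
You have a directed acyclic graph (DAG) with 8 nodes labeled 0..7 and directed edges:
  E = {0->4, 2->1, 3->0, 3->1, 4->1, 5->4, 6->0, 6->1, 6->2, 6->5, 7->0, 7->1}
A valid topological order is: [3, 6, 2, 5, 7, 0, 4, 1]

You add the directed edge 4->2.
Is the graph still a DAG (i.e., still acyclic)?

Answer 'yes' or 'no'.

Answer: yes

Derivation:
Given toposort: [3, 6, 2, 5, 7, 0, 4, 1]
Position of 4: index 6; position of 2: index 2
New edge 4->2: backward (u after v in old order)
Backward edge: old toposort is now invalid. Check if this creates a cycle.
Does 2 already reach 4? Reachable from 2: [1, 2]. NO -> still a DAG (reorder needed).
Still a DAG? yes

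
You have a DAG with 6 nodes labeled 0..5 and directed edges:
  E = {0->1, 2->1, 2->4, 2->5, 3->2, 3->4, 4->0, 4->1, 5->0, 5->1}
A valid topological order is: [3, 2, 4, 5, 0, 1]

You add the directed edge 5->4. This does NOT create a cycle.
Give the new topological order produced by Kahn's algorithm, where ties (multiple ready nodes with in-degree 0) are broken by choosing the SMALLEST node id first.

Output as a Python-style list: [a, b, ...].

Old toposort: [3, 2, 4, 5, 0, 1]
Added edge: 5->4
Position of 5 (3) > position of 4 (2). Must reorder: 5 must now come before 4.
Run Kahn's algorithm (break ties by smallest node id):
  initial in-degrees: [2, 4, 1, 0, 3, 1]
  ready (indeg=0): [3]
  pop 3: indeg[2]->0; indeg[4]->2 | ready=[2] | order so far=[3]
  pop 2: indeg[1]->3; indeg[4]->1; indeg[5]->0 | ready=[5] | order so far=[3, 2]
  pop 5: indeg[0]->1; indeg[1]->2; indeg[4]->0 | ready=[4] | order so far=[3, 2, 5]
  pop 4: indeg[0]->0; indeg[1]->1 | ready=[0] | order so far=[3, 2, 5, 4]
  pop 0: indeg[1]->0 | ready=[1] | order so far=[3, 2, 5, 4, 0]
  pop 1: no out-edges | ready=[] | order so far=[3, 2, 5, 4, 0, 1]
  Result: [3, 2, 5, 4, 0, 1]

Answer: [3, 2, 5, 4, 0, 1]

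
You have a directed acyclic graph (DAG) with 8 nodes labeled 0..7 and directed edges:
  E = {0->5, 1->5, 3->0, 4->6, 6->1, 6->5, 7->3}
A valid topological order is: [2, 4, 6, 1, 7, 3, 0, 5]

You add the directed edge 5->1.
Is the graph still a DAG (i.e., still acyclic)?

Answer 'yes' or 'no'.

Answer: no

Derivation:
Given toposort: [2, 4, 6, 1, 7, 3, 0, 5]
Position of 5: index 7; position of 1: index 3
New edge 5->1: backward (u after v in old order)
Backward edge: old toposort is now invalid. Check if this creates a cycle.
Does 1 already reach 5? Reachable from 1: [1, 5]. YES -> cycle!
Still a DAG? no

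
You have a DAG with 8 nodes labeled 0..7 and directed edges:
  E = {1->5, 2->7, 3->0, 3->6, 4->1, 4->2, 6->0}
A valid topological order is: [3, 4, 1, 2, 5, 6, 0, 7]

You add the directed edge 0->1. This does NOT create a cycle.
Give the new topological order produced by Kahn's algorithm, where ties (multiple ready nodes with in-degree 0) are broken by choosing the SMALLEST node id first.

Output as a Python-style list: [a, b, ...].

Answer: [3, 4, 2, 6, 0, 1, 5, 7]

Derivation:
Old toposort: [3, 4, 1, 2, 5, 6, 0, 7]
Added edge: 0->1
Position of 0 (6) > position of 1 (2). Must reorder: 0 must now come before 1.
Run Kahn's algorithm (break ties by smallest node id):
  initial in-degrees: [2, 2, 1, 0, 0, 1, 1, 1]
  ready (indeg=0): [3, 4]
  pop 3: indeg[0]->1; indeg[6]->0 | ready=[4, 6] | order so far=[3]
  pop 4: indeg[1]->1; indeg[2]->0 | ready=[2, 6] | order so far=[3, 4]
  pop 2: indeg[7]->0 | ready=[6, 7] | order so far=[3, 4, 2]
  pop 6: indeg[0]->0 | ready=[0, 7] | order so far=[3, 4, 2, 6]
  pop 0: indeg[1]->0 | ready=[1, 7] | order so far=[3, 4, 2, 6, 0]
  pop 1: indeg[5]->0 | ready=[5, 7] | order so far=[3, 4, 2, 6, 0, 1]
  pop 5: no out-edges | ready=[7] | order so far=[3, 4, 2, 6, 0, 1, 5]
  pop 7: no out-edges | ready=[] | order so far=[3, 4, 2, 6, 0, 1, 5, 7]
  Result: [3, 4, 2, 6, 0, 1, 5, 7]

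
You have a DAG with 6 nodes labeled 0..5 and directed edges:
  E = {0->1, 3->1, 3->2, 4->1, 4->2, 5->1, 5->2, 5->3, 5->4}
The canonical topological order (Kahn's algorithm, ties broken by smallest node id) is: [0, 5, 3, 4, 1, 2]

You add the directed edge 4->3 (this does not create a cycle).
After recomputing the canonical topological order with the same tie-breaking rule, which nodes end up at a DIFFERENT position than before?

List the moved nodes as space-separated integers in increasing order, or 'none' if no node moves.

Old toposort: [0, 5, 3, 4, 1, 2]
Added edge 4->3
Recompute Kahn (smallest-id tiebreak):
  initial in-degrees: [0, 4, 3, 2, 1, 0]
  ready (indeg=0): [0, 5]
  pop 0: indeg[1]->3 | ready=[5] | order so far=[0]
  pop 5: indeg[1]->2; indeg[2]->2; indeg[3]->1; indeg[4]->0 | ready=[4] | order so far=[0, 5]
  pop 4: indeg[1]->1; indeg[2]->1; indeg[3]->0 | ready=[3] | order so far=[0, 5, 4]
  pop 3: indeg[1]->0; indeg[2]->0 | ready=[1, 2] | order so far=[0, 5, 4, 3]
  pop 1: no out-edges | ready=[2] | order so far=[0, 5, 4, 3, 1]
  pop 2: no out-edges | ready=[] | order so far=[0, 5, 4, 3, 1, 2]
New canonical toposort: [0, 5, 4, 3, 1, 2]
Compare positions:
  Node 0: index 0 -> 0 (same)
  Node 1: index 4 -> 4 (same)
  Node 2: index 5 -> 5 (same)
  Node 3: index 2 -> 3 (moved)
  Node 4: index 3 -> 2 (moved)
  Node 5: index 1 -> 1 (same)
Nodes that changed position: 3 4

Answer: 3 4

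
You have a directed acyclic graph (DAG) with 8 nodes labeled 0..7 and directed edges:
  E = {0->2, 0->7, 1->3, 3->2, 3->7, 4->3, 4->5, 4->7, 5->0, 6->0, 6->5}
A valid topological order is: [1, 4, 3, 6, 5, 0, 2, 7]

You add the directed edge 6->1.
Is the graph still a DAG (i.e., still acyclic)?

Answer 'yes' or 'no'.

Answer: yes

Derivation:
Given toposort: [1, 4, 3, 6, 5, 0, 2, 7]
Position of 6: index 3; position of 1: index 0
New edge 6->1: backward (u after v in old order)
Backward edge: old toposort is now invalid. Check if this creates a cycle.
Does 1 already reach 6? Reachable from 1: [1, 2, 3, 7]. NO -> still a DAG (reorder needed).
Still a DAG? yes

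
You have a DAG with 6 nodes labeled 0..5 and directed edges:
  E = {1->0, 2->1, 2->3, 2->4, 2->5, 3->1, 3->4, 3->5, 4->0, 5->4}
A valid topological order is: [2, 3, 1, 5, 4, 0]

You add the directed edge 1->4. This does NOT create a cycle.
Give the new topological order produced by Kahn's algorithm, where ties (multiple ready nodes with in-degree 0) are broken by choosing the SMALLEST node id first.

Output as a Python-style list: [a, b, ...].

Old toposort: [2, 3, 1, 5, 4, 0]
Added edge: 1->4
Position of 1 (2) < position of 4 (4). Old order still valid.
Run Kahn's algorithm (break ties by smallest node id):
  initial in-degrees: [2, 2, 0, 1, 4, 2]
  ready (indeg=0): [2]
  pop 2: indeg[1]->1; indeg[3]->0; indeg[4]->3; indeg[5]->1 | ready=[3] | order so far=[2]
  pop 3: indeg[1]->0; indeg[4]->2; indeg[5]->0 | ready=[1, 5] | order so far=[2, 3]
  pop 1: indeg[0]->1; indeg[4]->1 | ready=[5] | order so far=[2, 3, 1]
  pop 5: indeg[4]->0 | ready=[4] | order so far=[2, 3, 1, 5]
  pop 4: indeg[0]->0 | ready=[0] | order so far=[2, 3, 1, 5, 4]
  pop 0: no out-edges | ready=[] | order so far=[2, 3, 1, 5, 4, 0]
  Result: [2, 3, 1, 5, 4, 0]

Answer: [2, 3, 1, 5, 4, 0]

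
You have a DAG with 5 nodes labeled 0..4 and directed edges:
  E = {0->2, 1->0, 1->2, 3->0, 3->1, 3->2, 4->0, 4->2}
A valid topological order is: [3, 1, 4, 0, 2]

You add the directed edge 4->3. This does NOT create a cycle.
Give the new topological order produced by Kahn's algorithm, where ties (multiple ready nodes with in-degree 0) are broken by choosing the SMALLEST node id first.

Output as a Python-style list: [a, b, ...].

Old toposort: [3, 1, 4, 0, 2]
Added edge: 4->3
Position of 4 (2) > position of 3 (0). Must reorder: 4 must now come before 3.
Run Kahn's algorithm (break ties by smallest node id):
  initial in-degrees: [3, 1, 4, 1, 0]
  ready (indeg=0): [4]
  pop 4: indeg[0]->2; indeg[2]->3; indeg[3]->0 | ready=[3] | order so far=[4]
  pop 3: indeg[0]->1; indeg[1]->0; indeg[2]->2 | ready=[1] | order so far=[4, 3]
  pop 1: indeg[0]->0; indeg[2]->1 | ready=[0] | order so far=[4, 3, 1]
  pop 0: indeg[2]->0 | ready=[2] | order so far=[4, 3, 1, 0]
  pop 2: no out-edges | ready=[] | order so far=[4, 3, 1, 0, 2]
  Result: [4, 3, 1, 0, 2]

Answer: [4, 3, 1, 0, 2]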